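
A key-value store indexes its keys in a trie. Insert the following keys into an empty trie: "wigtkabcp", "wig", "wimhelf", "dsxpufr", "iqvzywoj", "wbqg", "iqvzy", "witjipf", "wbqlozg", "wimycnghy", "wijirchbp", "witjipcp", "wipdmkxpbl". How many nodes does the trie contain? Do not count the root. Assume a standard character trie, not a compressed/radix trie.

Trace insertions, counting only characters that open a new branch:
  "wigtkabcp" → 9 new (w, i, g, t, k, a, b, c, p)
  "wig" → prefix "wig" already present; 0 new (none)
  "wimhelf" → prefix "wi" already present; 5 new (m, h, e, l, f)
  "dsxpufr" → 7 new (d, s, x, p, u, f, r)
  "iqvzywoj" → 8 new (i, q, v, z, y, w, o, j)
  "wbqg" → prefix "w" already present; 3 new (b, q, g)
  "iqvzy" → prefix "iqvzy" already present; 0 new (none)
  "witjipf" → prefix "wi" already present; 5 new (t, j, i, p, f)
  "wbqlozg" → prefix "wbq" already present; 4 new (l, o, z, g)
  "wimycnghy" → prefix "wim" already present; 6 new (y, c, n, g, h, y)
  "wijirchbp" → prefix "wi" already present; 7 new (j, i, r, c, h, b, p)
  "witjipcp" → prefix "witjip" already present; 2 new (c, p)
  "wipdmkxpbl" → prefix "wi" already present; 8 new (p, d, m, k, x, p, b, l)
Total nodes = 9 + 0 + 5 + 7 + 8 + 3 + 0 + 5 + 4 + 6 + 7 + 2 + 8 = 64

64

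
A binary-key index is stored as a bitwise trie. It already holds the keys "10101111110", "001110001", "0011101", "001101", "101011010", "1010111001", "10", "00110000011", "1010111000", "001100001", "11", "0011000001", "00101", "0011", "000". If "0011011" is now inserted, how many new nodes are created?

"001101" is already a path in the trie; the remaining "1" must be added.
New nodes needed: |"0011011"| − 6 = 7 − 6 = 1.

1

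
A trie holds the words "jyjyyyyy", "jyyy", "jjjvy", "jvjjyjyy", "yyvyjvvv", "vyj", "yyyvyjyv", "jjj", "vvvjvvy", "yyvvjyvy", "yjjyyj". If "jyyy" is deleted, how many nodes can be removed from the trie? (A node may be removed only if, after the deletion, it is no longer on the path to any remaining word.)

2

Walk "jyyy" from the leaf back toward the root, removing each node that no remaining word uses.
The suffix "yy" (2 nodes) is used only by "jyyy"; the node for "jy" still has the child "j", so pruning stops there.
Nodes removed: 2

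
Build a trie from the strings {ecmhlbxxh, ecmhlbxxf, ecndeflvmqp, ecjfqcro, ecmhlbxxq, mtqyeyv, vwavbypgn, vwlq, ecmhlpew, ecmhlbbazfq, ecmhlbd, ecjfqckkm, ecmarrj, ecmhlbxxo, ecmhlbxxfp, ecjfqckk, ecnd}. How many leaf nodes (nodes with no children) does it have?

14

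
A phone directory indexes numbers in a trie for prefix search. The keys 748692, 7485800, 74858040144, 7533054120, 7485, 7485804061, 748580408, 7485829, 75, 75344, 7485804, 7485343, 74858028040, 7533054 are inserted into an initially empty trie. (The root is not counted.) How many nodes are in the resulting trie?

Count nodes per top-level branch (shared prefixes stored once):
  '7'-branch (7485, 7485343, 7485800, 74858028040, 7485804, 74858040144, 7485804061, 748580408, 7485829, 748692, 75, 7533054, 7533054120, 75344): 39 nodes
Sum: 39

39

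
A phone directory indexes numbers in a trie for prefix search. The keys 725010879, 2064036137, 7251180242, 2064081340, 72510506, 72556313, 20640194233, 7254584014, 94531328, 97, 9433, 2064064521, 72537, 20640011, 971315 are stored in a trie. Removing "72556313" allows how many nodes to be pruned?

5

Walk "72556313" from the leaf back toward the root, removing each node that no remaining word uses.
The suffix "56313" (5 nodes) is used only by "72556313"; the node for "725" still has the child "0", so pruning stops there.
Nodes removed: 5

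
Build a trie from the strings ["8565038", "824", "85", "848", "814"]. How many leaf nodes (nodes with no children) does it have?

4

Leaves are exactly the stored words that no other stored word extends.
Those words: "814", "824", "848", "8565038"
Leaf count: 4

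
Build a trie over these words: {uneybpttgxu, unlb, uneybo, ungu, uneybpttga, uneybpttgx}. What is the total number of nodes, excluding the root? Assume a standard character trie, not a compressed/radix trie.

17

For each word, the new-node count is its length minus the longest prefix already in the trie:
  "uneybpttgxu" → 11 new (u, n, e, y, b, p, t, t, g, x, u)
  "unlb" → prefix "un" already present; 2 new (l, b)
  "uneybo" → prefix "uneyb" already present; 1 new (o)
  "ungu" → prefix "un" already present; 2 new (g, u)
  "uneybpttga" → prefix "uneybpttg" already present; 1 new (a)
  "uneybpttgx" → prefix "uneybpttgx" already present; 0 new (none)
Total nodes = 11 + 2 + 1 + 2 + 1 + 0 = 17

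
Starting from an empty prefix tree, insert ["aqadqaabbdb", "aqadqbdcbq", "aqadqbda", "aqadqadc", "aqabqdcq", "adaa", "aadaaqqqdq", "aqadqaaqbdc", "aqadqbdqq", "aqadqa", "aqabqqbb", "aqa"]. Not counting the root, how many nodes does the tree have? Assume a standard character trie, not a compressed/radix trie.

45

Insert word by word; a character creates a node only if that edge doesn't already exist:
  "aqadqaabbdb" → 11 new (a, q, a, d, q, a, a, b, b, d, b)
  "aqadqbdcbq" → prefix "aqadq" already present; 5 new (b, d, c, b, q)
  "aqadqbda" → prefix "aqadqbd" already present; 1 new (a)
  "aqadqadc" → prefix "aqadqa" already present; 2 new (d, c)
  "aqabqdcq" → prefix "aqa" already present; 5 new (b, q, d, c, q)
  "adaa" → prefix "a" already present; 3 new (d, a, a)
  "aadaaqqqdq" → prefix "a" already present; 9 new (a, d, a, a, q, q, q, d, q)
  "aqadqaaqbdc" → prefix "aqadqaa" already present; 4 new (q, b, d, c)
  "aqadqbdqq" → prefix "aqadqbd" already present; 2 new (q, q)
  "aqadqa" → prefix "aqadqa" already present; 0 new (none)
  "aqabqqbb" → prefix "aqabq" already present; 3 new (q, b, b)
  "aqa" → prefix "aqa" already present; 0 new (none)
Total nodes = 11 + 5 + 1 + 2 + 5 + 3 + 9 + 4 + 2 + 0 + 3 + 0 = 45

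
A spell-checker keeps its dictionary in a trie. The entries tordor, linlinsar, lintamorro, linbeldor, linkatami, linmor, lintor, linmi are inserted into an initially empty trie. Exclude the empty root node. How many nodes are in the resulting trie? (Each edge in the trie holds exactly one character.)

40

Count nodes per top-level branch (shared prefixes stored once):
  'l'-branch (linbeldor, linkatami, linlinsar, linmi, linmor, lintamorro, lintor): 34 nodes
  't'-branch (tordor): 6 nodes
Sum: 40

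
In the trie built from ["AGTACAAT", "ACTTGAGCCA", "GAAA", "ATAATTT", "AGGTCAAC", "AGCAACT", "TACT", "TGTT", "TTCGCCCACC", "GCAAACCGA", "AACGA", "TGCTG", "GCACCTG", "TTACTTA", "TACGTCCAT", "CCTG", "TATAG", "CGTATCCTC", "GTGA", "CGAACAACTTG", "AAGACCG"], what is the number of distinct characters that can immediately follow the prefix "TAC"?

2

Follow the path "TAC" to its node, then look at its outgoing edges.
Characters that immediately follow "TAC" among the stored strings: {G, T}.
That node has 2 child edges.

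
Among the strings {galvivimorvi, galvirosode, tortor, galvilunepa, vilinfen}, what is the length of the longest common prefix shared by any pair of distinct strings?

5

Look for the deepest trie node that still has at least two words in its subtree.
e.g. "galvilunepa" and "galvirosode" share the prefix "galvi" of length 5; no pair shares a longer one.
Longest shared-prefix length: 5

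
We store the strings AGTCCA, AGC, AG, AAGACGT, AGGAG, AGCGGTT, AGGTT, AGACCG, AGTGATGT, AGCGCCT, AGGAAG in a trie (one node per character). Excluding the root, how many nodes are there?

Insert word by word; a character creates a node only if that edge doesn't already exist:
  "AGTCCA" → 6 new (A, G, T, C, C, A)
  "AGC" → prefix "AG" already present; 1 new (C)
  "AG" → prefix "AG" already present; 0 new (none)
  "AAGACGT" → prefix "A" already present; 6 new (A, G, A, C, G, T)
  "AGGAG" → prefix "AG" already present; 3 new (G, A, G)
  "AGCGGTT" → prefix "AGC" already present; 4 new (G, G, T, T)
  "AGGTT" → prefix "AGG" already present; 2 new (T, T)
  "AGACCG" → prefix "AG" already present; 4 new (A, C, C, G)
  "AGTGATGT" → prefix "AGT" already present; 5 new (G, A, T, G, T)
  "AGCGCCT" → prefix "AGCG" already present; 3 new (C, C, T)
  "AGGAAG" → prefix "AGGA" already present; 2 new (A, G)
Total nodes = 6 + 1 + 0 + 6 + 3 + 4 + 2 + 4 + 5 + 3 + 2 = 36

36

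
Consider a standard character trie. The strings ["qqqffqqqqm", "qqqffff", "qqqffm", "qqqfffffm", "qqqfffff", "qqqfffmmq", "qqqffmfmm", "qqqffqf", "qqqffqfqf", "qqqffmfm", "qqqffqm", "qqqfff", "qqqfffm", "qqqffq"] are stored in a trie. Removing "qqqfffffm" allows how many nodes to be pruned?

1

After clearing the end-marker at "qqqfffffm", prune upward until reaching a node still needed by another word.
The suffix "m" (1 node) is used only by "qqqfffffm"; "qqqfffff" is itself a stored word, so pruning stops there.
Nodes removed: 1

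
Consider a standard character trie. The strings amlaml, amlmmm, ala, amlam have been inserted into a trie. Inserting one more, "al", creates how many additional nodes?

0

Every character of "al" already lies on an existing path (it is a prefix of some stored word).
No new nodes are needed: 0.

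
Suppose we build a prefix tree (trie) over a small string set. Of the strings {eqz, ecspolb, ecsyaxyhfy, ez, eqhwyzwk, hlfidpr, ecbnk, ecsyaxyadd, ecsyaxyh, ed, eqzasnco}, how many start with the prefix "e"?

10

Walk to "e"; the words in its subtree are exactly those with that prefix.
Matches: "ecbnk", "ecspolb", "ecsyaxyadd", "ecsyaxyh", "ecsyaxyhfy", "ed", "eqhwyzwk", "eqz", "eqzasnco", "ez"
Count: 10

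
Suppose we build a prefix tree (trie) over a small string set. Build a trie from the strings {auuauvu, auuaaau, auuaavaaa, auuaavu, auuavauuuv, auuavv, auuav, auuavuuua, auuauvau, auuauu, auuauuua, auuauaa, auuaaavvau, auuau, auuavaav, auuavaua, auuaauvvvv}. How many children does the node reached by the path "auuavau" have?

Walk "auuavau" from the root, arriving at one node.
Characters that immediately follow "auuavau" among the stored strings: {a, u}.
That node has 2 child edges.

2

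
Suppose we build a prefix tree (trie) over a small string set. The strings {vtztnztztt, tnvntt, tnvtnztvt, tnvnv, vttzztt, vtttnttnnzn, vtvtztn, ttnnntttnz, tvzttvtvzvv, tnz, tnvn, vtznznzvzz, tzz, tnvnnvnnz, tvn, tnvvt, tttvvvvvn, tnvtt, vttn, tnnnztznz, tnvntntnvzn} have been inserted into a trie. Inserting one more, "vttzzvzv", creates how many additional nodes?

3

"vttzz" is already a path in the trie; the remaining "vzv" must be added.
Each of the 3 remaining characters creates one node.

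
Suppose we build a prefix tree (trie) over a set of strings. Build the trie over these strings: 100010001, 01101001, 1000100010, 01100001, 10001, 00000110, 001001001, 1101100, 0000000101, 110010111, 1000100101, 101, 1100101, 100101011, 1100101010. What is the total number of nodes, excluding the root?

Count nodes per top-level branch (shared prefixes stored once):
  '0'-branch (0000000101, 00000110, 001001001, 01100001, 01101001): 31 nodes
  '1'-branch (10001, 100010001, 1000100010, 1000100101, 100101011, 101, 1100101, 1100101010, 110010111, 1101100): 35 nodes
Sum: 66

66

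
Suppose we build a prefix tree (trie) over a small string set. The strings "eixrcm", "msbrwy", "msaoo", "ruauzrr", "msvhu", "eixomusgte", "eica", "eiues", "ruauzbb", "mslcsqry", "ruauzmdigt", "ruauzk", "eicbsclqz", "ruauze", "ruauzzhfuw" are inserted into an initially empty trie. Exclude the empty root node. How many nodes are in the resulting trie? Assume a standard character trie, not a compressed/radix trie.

Count nodes per top-level branch (shared prefixes stored once):
  'e'-branch (eica, eicbsclqz, eiues, eixomusgte, eixrcm): 24 nodes
  'm'-branch (msaoo, msbrwy, mslcsqry, msvhu): 18 nodes
  'r'-branch (ruauzbb, ruauze, ruauzk, ruauzmdigt, ruauzrr, ruauzzhfuw): 21 nodes
Sum: 63

63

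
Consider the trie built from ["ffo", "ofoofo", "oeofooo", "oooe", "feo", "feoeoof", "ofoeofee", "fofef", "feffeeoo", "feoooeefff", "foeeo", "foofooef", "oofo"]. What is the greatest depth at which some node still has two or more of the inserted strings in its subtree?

Look for the deepest trie node that still has at least two words in its subtree.
"feo" and "feoeoof" agree on "feo" (3 characters) before diverging; nothing deeper is shared.
Longest shared-prefix length: 3

3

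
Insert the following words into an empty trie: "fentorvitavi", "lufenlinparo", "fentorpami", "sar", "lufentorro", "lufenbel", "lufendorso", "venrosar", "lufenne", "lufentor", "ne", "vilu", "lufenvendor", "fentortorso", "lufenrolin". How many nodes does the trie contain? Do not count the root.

75

Insert word by word; a character creates a node only if that edge doesn't already exist:
  "fentorvitavi" → 12 new (f, e, n, t, o, r, v, i, t, a, v, i)
  "lufenlinparo" → 12 new (l, u, f, e, n, l, i, n, p, a, r, o)
  "fentorpami" → prefix "fentor" already present; 4 new (p, a, m, i)
  "sar" → 3 new (s, a, r)
  "lufentorro" → prefix "lufen" already present; 5 new (t, o, r, r, o)
  "lufenbel" → prefix "lufen" already present; 3 new (b, e, l)
  "lufendorso" → prefix "lufen" already present; 5 new (d, o, r, s, o)
  "venrosar" → 8 new (v, e, n, r, o, s, a, r)
  "lufenne" → prefix "lufen" already present; 2 new (n, e)
  "lufentor" → prefix "lufentor" already present; 0 new (none)
  "ne" → 2 new (n, e)
  "vilu" → prefix "v" already present; 3 new (i, l, u)
  "lufenvendor" → prefix "lufen" already present; 6 new (v, e, n, d, o, r)
  "fentortorso" → prefix "fentor" already present; 5 new (t, o, r, s, o)
  "lufenrolin" → prefix "lufen" already present; 5 new (r, o, l, i, n)
Total nodes = 12 + 12 + 4 + 3 + 5 + 3 + 5 + 8 + 2 + 0 + 2 + 3 + 6 + 5 + 5 = 75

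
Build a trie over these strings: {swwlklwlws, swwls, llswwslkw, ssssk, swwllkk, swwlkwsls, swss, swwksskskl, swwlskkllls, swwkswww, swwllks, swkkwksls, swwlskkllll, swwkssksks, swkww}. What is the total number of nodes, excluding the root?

61

Count nodes per top-level branch (shared prefixes stored once):
  'l'-branch (llswwslkw): 9 nodes
  's'-branch (ssssk, swkkwksls, swkww, swss, swwksskskl, swwkssksks, swwkswww, swwlklwlws, swwlkwsls, swwllkk, swwllks, swwls, swwlskkllll, swwlskkllls): 52 nodes
Sum: 61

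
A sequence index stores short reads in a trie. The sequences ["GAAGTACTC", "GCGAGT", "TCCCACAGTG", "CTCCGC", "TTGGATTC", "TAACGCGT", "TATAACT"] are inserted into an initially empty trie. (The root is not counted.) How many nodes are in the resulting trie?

Insert word by word; a character creates a node only if that edge doesn't already exist:
  "GAAGTACTC" → 9 new (G, A, A, G, T, A, C, T, C)
  "GCGAGT" → prefix "G" already present; 5 new (C, G, A, G, T)
  "TCCCACAGTG" → 10 new (T, C, C, C, A, C, A, G, T, G)
  "CTCCGC" → 6 new (C, T, C, C, G, C)
  "TTGGATTC" → prefix "T" already present; 7 new (T, G, G, A, T, T, C)
  "TAACGCGT" → prefix "T" already present; 7 new (A, A, C, G, C, G, T)
  "TATAACT" → prefix "TA" already present; 5 new (T, A, A, C, T)
Total nodes = 9 + 5 + 10 + 6 + 7 + 7 + 5 = 49

49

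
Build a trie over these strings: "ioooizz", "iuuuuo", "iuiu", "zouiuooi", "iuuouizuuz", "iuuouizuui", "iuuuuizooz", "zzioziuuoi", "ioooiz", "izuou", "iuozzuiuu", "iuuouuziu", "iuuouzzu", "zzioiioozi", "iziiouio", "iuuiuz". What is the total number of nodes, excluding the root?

77

Count nodes per top-level branch (shared prefixes stored once):
  'i'-branch (ioooiz, ioooizz, iuiu, iuozzuiuu, iuuiuz, iuuouizuui, iuuouizuuz, iuuouuziu, iuuouzzu, iuuuuizooz, iuuuuo, iziiouio, izuou): 54 nodes
  'z'-branch (zouiuooi, zzioiioozi, zzioziuuoi): 23 nodes
Sum: 77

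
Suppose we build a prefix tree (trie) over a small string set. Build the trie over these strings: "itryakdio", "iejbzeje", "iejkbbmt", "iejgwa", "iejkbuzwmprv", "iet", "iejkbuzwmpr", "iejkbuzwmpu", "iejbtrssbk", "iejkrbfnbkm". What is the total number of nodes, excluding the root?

Trace insertions, counting only characters that open a new branch:
  "itryakdio" → 9 new (i, t, r, y, a, k, d, i, o)
  "iejbzeje" → prefix "i" already present; 7 new (e, j, b, z, e, j, e)
  "iejkbbmt" → prefix "iej" already present; 5 new (k, b, b, m, t)
  "iejgwa" → prefix "iej" already present; 3 new (g, w, a)
  "iejkbuzwmprv" → prefix "iejkb" already present; 7 new (u, z, w, m, p, r, v)
  "iet" → prefix "ie" already present; 1 new (t)
  "iejkbuzwmpr" → prefix "iejkbuzwmpr" already present; 0 new (none)
  "iejkbuzwmpu" → prefix "iejkbuzwmp" already present; 1 new (u)
  "iejbtrssbk" → prefix "iejb" already present; 6 new (t, r, s, s, b, k)
  "iejkrbfnbkm" → prefix "iejk" already present; 7 new (r, b, f, n, b, k, m)
Total nodes = 9 + 7 + 5 + 3 + 7 + 1 + 0 + 1 + 6 + 7 = 46

46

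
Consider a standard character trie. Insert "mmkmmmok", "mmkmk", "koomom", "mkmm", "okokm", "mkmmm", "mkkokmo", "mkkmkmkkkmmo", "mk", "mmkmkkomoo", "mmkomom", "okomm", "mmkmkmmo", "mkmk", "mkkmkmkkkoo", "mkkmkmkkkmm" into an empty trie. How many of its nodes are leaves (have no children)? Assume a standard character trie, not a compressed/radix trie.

A leaf is a node with no children — equivalently, the end of a word that is not a proper prefix of any other stored word.
Those words: "koomom", "mkkmkmkkkmmo", "mkkmkmkkkoo", "mkkokmo", "mkmk", "mkmmm", "mmkmkkomoo", "mmkmkmmo", "mmkmmmok", "mmkomom", "okokm", "okomm"
Leaf count: 12

12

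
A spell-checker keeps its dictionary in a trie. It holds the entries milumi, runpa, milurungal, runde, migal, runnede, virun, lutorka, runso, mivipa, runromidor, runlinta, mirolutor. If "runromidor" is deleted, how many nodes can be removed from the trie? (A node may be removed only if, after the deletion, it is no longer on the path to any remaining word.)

7

Walk "runromidor" from the leaf back toward the root, removing each node that no remaining word uses.
The suffix "romidor" (7 nodes) is used only by "runromidor"; the node for "run" still has the child "p", so pruning stops there.
Nodes removed: 7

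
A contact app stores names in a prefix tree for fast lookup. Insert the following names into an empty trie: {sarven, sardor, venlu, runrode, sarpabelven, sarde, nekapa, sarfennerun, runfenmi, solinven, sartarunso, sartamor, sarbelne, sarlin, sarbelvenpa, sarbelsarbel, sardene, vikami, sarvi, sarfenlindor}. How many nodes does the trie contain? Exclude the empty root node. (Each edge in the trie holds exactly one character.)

For each word, the new-node count is its length minus the longest prefix already in the trie:
  "sarven" → 6 new (s, a, r, v, e, n)
  "sardor" → prefix "sar" already present; 3 new (d, o, r)
  "venlu" → 5 new (v, e, n, l, u)
  "runrode" → 7 new (r, u, n, r, o, d, e)
  "sarpabelven" → prefix "sar" already present; 8 new (p, a, b, e, l, v, e, n)
  "sarde" → prefix "sard" already present; 1 new (e)
  "nekapa" → 6 new (n, e, k, a, p, a)
  "sarfennerun" → prefix "sar" already present; 8 new (f, e, n, n, e, r, u, n)
  "runfenmi" → prefix "run" already present; 5 new (f, e, n, m, i)
  "solinven" → prefix "s" already present; 7 new (o, l, i, n, v, e, n)
  "sartarunso" → prefix "sar" already present; 7 new (t, a, r, u, n, s, o)
  "sartamor" → prefix "sarta" already present; 3 new (m, o, r)
  "sarbelne" → prefix "sar" already present; 5 new (b, e, l, n, e)
  "sarlin" → prefix "sar" already present; 3 new (l, i, n)
  "sarbelvenpa" → prefix "sarbel" already present; 5 new (v, e, n, p, a)
  "sarbelsarbel" → prefix "sarbel" already present; 6 new (s, a, r, b, e, l)
  "sardene" → prefix "sarde" already present; 2 new (n, e)
  "vikami" → prefix "v" already present; 5 new (i, k, a, m, i)
  "sarvi" → prefix "sarv" already present; 1 new (i)
  "sarfenlindor" → prefix "sarfen" already present; 6 new (l, i, n, d, o, r)
Total nodes = 6 + 3 + 5 + 7 + 8 + 1 + 6 + 8 + 5 + 7 + 7 + 3 + 5 + 3 + 5 + 6 + 2 + 5 + 1 + 6 = 99

99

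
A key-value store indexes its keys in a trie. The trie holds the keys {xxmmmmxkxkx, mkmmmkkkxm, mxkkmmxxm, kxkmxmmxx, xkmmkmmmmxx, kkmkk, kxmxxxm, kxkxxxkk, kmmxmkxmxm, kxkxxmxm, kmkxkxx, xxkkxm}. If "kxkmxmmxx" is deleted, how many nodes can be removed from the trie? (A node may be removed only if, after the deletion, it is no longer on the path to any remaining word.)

6

After clearing the end-marker at "kxkmxmmxx", prune upward until reaching a node still needed by another word.
The suffix "mxmmxx" (6 nodes) is used only by "kxkmxmmxx"; the node for "kxk" still has the child "x", so pruning stops there.
Nodes removed: 6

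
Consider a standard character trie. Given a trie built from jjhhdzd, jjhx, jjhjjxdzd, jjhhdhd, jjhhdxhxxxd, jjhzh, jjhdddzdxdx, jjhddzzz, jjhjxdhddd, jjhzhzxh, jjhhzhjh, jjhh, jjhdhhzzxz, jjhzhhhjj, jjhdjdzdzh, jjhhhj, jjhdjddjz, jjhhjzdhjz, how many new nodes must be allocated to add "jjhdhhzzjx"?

2

"jjhdhhzz" is already a path in the trie; the remaining "jx" must be added.
So 10 − 8 = 2 new nodes.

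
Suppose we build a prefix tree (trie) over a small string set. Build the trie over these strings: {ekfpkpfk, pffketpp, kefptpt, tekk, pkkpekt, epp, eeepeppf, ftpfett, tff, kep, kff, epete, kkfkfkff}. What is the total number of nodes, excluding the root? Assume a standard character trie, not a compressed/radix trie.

64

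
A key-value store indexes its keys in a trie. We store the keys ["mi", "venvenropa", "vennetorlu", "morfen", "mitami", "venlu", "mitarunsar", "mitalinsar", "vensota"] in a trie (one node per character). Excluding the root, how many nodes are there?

46

Insert word by word; a character creates a node only if that edge doesn't already exist:
  "mi" → 2 new (m, i)
  "venvenropa" → 10 new (v, e, n, v, e, n, r, o, p, a)
  "vennetorlu" → prefix "ven" already present; 7 new (n, e, t, o, r, l, u)
  "morfen" → prefix "m" already present; 5 new (o, r, f, e, n)
  "mitami" → prefix "mi" already present; 4 new (t, a, m, i)
  "venlu" → prefix "ven" already present; 2 new (l, u)
  "mitarunsar" → prefix "mita" already present; 6 new (r, u, n, s, a, r)
  "mitalinsar" → prefix "mita" already present; 6 new (l, i, n, s, a, r)
  "vensota" → prefix "ven" already present; 4 new (s, o, t, a)
Total nodes = 2 + 10 + 7 + 5 + 4 + 2 + 6 + 6 + 4 = 46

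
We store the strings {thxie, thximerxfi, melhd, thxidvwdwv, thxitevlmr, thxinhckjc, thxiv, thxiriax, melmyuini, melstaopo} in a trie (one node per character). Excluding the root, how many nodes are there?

For each word, the new-node count is its length minus the longest prefix already in the trie:
  "thxie" → 5 new (t, h, x, i, e)
  "thximerxfi" → prefix "thxi" already present; 6 new (m, e, r, x, f, i)
  "melhd" → 5 new (m, e, l, h, d)
  "thxidvwdwv" → prefix "thxi" already present; 6 new (d, v, w, d, w, v)
  "thxitevlmr" → prefix "thxi" already present; 6 new (t, e, v, l, m, r)
  "thxinhckjc" → prefix "thxi" already present; 6 new (n, h, c, k, j, c)
  "thxiv" → prefix "thxi" already present; 1 new (v)
  "thxiriax" → prefix "thxi" already present; 4 new (r, i, a, x)
  "melmyuini" → prefix "mel" already present; 6 new (m, y, u, i, n, i)
  "melstaopo" → prefix "mel" already present; 6 new (s, t, a, o, p, o)
Total nodes = 5 + 6 + 5 + 6 + 6 + 6 + 1 + 4 + 6 + 6 = 51

51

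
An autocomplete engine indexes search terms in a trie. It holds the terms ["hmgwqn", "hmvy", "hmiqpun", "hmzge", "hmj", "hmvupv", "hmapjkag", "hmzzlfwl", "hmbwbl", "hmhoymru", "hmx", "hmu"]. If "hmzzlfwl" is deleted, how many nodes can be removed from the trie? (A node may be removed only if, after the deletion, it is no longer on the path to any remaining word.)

5

Walk "hmzzlfwl" from the leaf back toward the root, removing each node that no remaining word uses.
The suffix "zlfwl" (5 nodes) is used only by "hmzzlfwl"; the node for "hmz" still has the child "g", so pruning stops there.
Nodes removed: 5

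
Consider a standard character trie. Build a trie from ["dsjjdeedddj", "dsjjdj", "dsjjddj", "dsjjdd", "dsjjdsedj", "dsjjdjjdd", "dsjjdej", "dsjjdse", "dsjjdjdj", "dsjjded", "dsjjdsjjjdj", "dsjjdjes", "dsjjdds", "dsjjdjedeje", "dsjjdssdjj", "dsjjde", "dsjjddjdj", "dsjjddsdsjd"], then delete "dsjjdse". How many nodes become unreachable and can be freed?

After clearing the end-marker at "dsjjdse", prune upward until reaching a node still needed by another word.
Every node on "dsjjdse" is still needed (e.g. by "dsjjdsedj"), so nothing is freed.
Nodes removed: 0

0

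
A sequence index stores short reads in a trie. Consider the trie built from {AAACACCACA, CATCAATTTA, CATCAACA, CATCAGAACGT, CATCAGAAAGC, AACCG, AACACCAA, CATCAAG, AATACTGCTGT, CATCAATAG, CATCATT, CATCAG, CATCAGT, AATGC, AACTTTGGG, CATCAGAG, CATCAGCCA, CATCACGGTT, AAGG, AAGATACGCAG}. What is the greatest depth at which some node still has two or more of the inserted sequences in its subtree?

8

Look for the deepest trie node that still has at least two words in its subtree.
e.g. "CATCAGAAAGC" and "CATCAGAACGT" share the prefix "CATCAGAA" of length 8; no pair shares a longer one.
Longest shared-prefix length: 8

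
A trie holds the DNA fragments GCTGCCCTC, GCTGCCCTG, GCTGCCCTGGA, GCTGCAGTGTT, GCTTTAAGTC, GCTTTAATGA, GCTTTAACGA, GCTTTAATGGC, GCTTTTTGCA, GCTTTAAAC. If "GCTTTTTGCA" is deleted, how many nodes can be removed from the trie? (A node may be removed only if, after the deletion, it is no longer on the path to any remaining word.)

A node on "GCTTTTTGCA"'s path can go only if nothing else ends at it or branches off below it.
The suffix "TTGCA" (5 nodes) is used only by "GCTTTTTGCA"; the node for "GCTTT" still has the child "A", so pruning stops there.
Nodes removed: 5

5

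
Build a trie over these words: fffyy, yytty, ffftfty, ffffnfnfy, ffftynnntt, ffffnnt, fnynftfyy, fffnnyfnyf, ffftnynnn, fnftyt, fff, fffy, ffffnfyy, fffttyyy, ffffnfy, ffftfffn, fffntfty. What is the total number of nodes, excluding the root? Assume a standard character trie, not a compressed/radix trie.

For each word, the new-node count is its length minus the longest prefix already in the trie:
  "fffyy" → 5 new (f, f, f, y, y)
  "yytty" → 5 new (y, y, t, t, y)
  "ffftfty" → prefix "fff" already present; 4 new (t, f, t, y)
  "ffffnfnfy" → prefix "fff" already present; 6 new (f, n, f, n, f, y)
  "ffftynnntt" → prefix "ffft" already present; 6 new (y, n, n, n, t, t)
  "ffffnnt" → prefix "ffffn" already present; 2 new (n, t)
  "fnynftfyy" → prefix "f" already present; 8 new (n, y, n, f, t, f, y, y)
  "fffnnyfnyf" → prefix "fff" already present; 7 new (n, n, y, f, n, y, f)
  "ffftnynnn" → prefix "ffft" already present; 5 new (n, y, n, n, n)
  "fnftyt" → prefix "fn" already present; 4 new (f, t, y, t)
  "fff" → prefix "fff" already present; 0 new (none)
  "fffy" → prefix "fffy" already present; 0 new (none)
  "ffffnfyy" → prefix "ffffnf" already present; 2 new (y, y)
  "fffttyyy" → prefix "ffft" already present; 4 new (t, y, y, y)
  "ffffnfy" → prefix "ffffnfy" already present; 0 new (none)
  "ffftfffn" → prefix "ffftf" already present; 3 new (f, f, n)
  "fffntfty" → prefix "fffn" already present; 4 new (t, f, t, y)
Total nodes = 5 + 5 + 4 + 6 + 6 + 2 + 8 + 7 + 5 + 4 + 0 + 0 + 2 + 4 + 0 + 3 + 4 = 65

65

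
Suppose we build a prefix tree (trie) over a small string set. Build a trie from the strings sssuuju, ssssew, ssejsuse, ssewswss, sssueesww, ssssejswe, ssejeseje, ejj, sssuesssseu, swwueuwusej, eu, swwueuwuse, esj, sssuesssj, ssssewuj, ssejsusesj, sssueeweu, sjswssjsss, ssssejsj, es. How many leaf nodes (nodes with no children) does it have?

16

Leaves are exactly the stored words that no other stored word extends.
Those words: "ejj", "esj", "eu", "sjswssjsss", "ssejeseje", "ssejsusesj", "ssewswss", "ssssejsj", "ssssejswe", "ssssewuj", "sssueesww", "sssueeweu", "sssuesssj", "sssuesssseu", "sssuuju", "swwueuwusej"
Leaf count: 16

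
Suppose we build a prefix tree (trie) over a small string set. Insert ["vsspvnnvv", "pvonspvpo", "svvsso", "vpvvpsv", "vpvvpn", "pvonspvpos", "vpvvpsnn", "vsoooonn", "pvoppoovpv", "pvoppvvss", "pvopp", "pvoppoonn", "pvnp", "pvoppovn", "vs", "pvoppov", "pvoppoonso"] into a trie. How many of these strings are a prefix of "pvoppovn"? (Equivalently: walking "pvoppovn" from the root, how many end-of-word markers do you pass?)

3

Traverse "pvoppovn" character by character; count nodes along the way that are marked as word ends.
Prefixes of the query that are stored words: "pvopp", "pvoppov", "pvoppovn"
Count: 3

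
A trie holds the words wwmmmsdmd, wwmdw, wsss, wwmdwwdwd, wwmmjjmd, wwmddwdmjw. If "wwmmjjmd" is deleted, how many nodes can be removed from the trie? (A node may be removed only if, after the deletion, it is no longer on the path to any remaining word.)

4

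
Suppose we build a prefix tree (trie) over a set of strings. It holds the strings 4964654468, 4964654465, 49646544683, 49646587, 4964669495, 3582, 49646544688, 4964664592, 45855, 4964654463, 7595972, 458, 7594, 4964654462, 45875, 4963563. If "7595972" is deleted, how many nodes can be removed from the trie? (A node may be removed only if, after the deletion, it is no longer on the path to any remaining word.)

A node on "7595972"'s path can go only if nothing else ends at it or branches off below it.
The suffix "5972" (4 nodes) is used only by "7595972"; the node for "759" still has the child "4", so pruning stops there.
Nodes removed: 4

4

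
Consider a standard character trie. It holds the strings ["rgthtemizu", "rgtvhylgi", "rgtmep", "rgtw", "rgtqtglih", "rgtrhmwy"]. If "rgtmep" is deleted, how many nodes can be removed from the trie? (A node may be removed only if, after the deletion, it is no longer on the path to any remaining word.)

3

After clearing the end-marker at "rgtmep", prune upward until reaching a node still needed by another word.
The suffix "mep" (3 nodes) is used only by "rgtmep"; the node for "rgt" still has the child "h", so pruning stops there.
Nodes removed: 3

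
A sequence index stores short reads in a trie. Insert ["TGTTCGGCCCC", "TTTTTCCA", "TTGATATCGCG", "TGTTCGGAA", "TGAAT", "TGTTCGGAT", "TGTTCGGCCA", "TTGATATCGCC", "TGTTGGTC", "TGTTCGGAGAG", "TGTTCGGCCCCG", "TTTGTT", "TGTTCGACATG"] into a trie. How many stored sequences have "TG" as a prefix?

9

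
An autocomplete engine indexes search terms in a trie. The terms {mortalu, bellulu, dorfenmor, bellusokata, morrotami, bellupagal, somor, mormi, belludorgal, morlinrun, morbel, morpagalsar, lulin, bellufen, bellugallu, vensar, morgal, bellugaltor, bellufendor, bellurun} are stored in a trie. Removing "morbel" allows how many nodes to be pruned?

A node on "morbel"'s path can go only if nothing else ends at it or branches off below it.
The suffix "bel" (3 nodes) is used only by "morbel"; the node for "mor" still has the child "t", so pruning stops there.
Nodes removed: 3

3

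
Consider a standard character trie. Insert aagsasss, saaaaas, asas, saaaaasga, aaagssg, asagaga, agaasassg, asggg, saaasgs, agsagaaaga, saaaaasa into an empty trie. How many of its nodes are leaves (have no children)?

10

A leaf is a node with no children — equivalently, the end of a word that is not a proper prefix of any other stored word.
Those words: "aaagssg", "aagsasss", "agaasassg", "agsagaaaga", "asagaga", "asas", "asggg", "saaaaasa", "saaaaasga", "saaasgs"
Leaf count: 10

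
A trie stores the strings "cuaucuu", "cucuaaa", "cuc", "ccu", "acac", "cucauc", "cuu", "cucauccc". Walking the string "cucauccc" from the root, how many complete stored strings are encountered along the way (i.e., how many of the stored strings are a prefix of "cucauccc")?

Walk "cucauccc" from the root; an end-of-word marker is hit whenever a stored word is a prefix of "cucauccc".
Prefixes of the query that are stored words: "cuc", "cucauc", "cucauccc"
Count: 3

3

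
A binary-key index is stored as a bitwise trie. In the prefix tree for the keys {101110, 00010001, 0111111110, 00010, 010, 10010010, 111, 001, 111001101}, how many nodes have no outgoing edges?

Leaves are exactly the stored words that no other stored word extends.
Those words: "00010001", "001", "010", "0111111110", "10010010", "101110", "111001101"
Leaf count: 7

7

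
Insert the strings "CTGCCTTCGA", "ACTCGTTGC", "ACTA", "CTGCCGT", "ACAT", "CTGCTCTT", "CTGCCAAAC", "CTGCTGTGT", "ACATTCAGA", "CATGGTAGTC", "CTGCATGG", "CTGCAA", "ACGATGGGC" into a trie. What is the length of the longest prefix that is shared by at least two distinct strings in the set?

The deepest shared node is where two words last agree before diverging.
e.g. "CTGCAA" and "CTGCATGG" share the prefix "CTGCA" of length 5; no pair shares a longer one.
Longest shared-prefix length: 5

5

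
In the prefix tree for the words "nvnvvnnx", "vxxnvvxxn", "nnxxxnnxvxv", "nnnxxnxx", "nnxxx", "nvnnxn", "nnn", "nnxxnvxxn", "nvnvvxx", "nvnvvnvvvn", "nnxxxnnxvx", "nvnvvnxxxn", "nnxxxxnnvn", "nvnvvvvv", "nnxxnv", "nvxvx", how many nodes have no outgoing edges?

12

A leaf is a node with no children — equivalently, the end of a word that is not a proper prefix of any other stored word.
Those words: "nnnxxnxx", "nnxxnvxxn", "nnxxxnnxvxv", "nnxxxxnnvn", "nvnnxn", "nvnvvnnx", "nvnvvnvvvn", "nvnvvnxxxn", "nvnvvvvv", "nvnvvxx", "nvxvx", "vxxnvvxxn"
Leaf count: 12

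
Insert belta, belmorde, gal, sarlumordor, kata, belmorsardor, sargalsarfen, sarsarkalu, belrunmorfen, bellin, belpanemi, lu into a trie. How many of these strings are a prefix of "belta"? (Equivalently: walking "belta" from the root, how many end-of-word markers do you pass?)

1

Traverse "belta" character by character; count nodes along the way that are marked as word ends.
Prefixes of the query that are stored words: "belta"
Count: 1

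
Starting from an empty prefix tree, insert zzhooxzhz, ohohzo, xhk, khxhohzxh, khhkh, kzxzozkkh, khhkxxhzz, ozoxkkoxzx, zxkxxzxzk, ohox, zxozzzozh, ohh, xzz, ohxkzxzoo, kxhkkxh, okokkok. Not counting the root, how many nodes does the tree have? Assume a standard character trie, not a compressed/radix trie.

90

Trace insertions, counting only characters that open a new branch:
  "zzhooxzhz" → 9 new (z, z, h, o, o, x, z, h, z)
  "ohohzo" → 6 new (o, h, o, h, z, o)
  "xhk" → 3 new (x, h, k)
  "khxhohzxh" → 9 new (k, h, x, h, o, h, z, x, h)
  "khhkh" → prefix "kh" already present; 3 new (h, k, h)
  "kzxzozkkh" → prefix "k" already present; 8 new (z, x, z, o, z, k, k, h)
  "khhkxxhzz" → prefix "khhk" already present; 5 new (x, x, h, z, z)
  "ozoxkkoxzx" → prefix "o" already present; 9 new (z, o, x, k, k, o, x, z, x)
  "zxkxxzxzk" → prefix "z" already present; 8 new (x, k, x, x, z, x, z, k)
  "ohox" → prefix "oho" already present; 1 new (x)
  "zxozzzozh" → prefix "zx" already present; 7 new (o, z, z, z, o, z, h)
  "ohh" → prefix "oh" already present; 1 new (h)
  "xzz" → prefix "x" already present; 2 new (z, z)
  "ohxkzxzoo" → prefix "oh" already present; 7 new (x, k, z, x, z, o, o)
  "kxhkkxh" → prefix "k" already present; 6 new (x, h, k, k, x, h)
  "okokkok" → prefix "o" already present; 6 new (k, o, k, k, o, k)
Total nodes = 9 + 6 + 3 + 9 + 3 + 8 + 5 + 9 + 8 + 1 + 7 + 1 + 2 + 7 + 6 + 6 = 90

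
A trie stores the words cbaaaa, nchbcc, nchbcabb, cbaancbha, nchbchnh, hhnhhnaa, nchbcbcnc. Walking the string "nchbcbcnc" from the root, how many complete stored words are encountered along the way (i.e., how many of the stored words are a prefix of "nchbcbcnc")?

Traverse "nchbcbcnc" character by character; count nodes along the way that are marked as word ends.
Prefixes of the query that are stored words: "nchbcbcnc"
Count: 1

1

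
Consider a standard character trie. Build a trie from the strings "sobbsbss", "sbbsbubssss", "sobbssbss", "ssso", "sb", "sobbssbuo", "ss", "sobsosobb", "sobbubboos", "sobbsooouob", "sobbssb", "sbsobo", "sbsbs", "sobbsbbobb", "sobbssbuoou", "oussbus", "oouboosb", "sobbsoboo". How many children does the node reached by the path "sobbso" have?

2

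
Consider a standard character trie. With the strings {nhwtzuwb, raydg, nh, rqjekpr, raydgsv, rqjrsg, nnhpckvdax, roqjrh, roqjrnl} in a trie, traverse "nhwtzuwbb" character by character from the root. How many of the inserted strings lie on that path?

Traverse "nhwtzuwbb" character by character; count nodes along the way that are marked as word ends.
Prefixes of the query that are stored words: "nh", "nhwtzuwb"
Count: 2

2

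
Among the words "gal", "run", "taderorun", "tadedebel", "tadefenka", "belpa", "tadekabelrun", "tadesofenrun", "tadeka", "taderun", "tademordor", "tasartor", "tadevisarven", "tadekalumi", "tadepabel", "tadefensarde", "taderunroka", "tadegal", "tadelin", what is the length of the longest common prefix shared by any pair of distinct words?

7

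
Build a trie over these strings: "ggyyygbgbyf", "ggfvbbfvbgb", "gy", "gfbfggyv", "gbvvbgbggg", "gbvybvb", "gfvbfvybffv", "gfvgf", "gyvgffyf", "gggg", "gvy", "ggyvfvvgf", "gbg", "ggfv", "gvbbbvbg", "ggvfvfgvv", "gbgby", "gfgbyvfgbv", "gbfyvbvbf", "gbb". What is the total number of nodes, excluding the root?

100

For each word, the new-node count is its length minus the longest prefix already in the trie:
  "ggyyygbgbyf" → 11 new (g, g, y, y, y, g, b, g, b, y, f)
  "ggfvbbfvbgb" → prefix "gg" already present; 9 new (f, v, b, b, f, v, b, g, b)
  "gy" → prefix "g" already present; 1 new (y)
  "gfbfggyv" → prefix "g" already present; 7 new (f, b, f, g, g, y, v)
  "gbvvbgbggg" → prefix "g" already present; 9 new (b, v, v, b, g, b, g, g, g)
  "gbvybvb" → prefix "gbv" already present; 4 new (y, b, v, b)
  "gfvbfvybffv" → prefix "gf" already present; 9 new (v, b, f, v, y, b, f, f, v)
  "gfvgf" → prefix "gfv" already present; 2 new (g, f)
  "gyvgffyf" → prefix "gy" already present; 6 new (v, g, f, f, y, f)
  "gggg" → prefix "gg" already present; 2 new (g, g)
  "gvy" → prefix "g" already present; 2 new (v, y)
  "ggyvfvvgf" → prefix "ggy" already present; 6 new (v, f, v, v, g, f)
  "gbg" → prefix "gb" already present; 1 new (g)
  "ggfv" → prefix "ggfv" already present; 0 new (none)
  "gvbbbvbg" → prefix "gv" already present; 6 new (b, b, b, v, b, g)
  "ggvfvfgvv" → prefix "gg" already present; 7 new (v, f, v, f, g, v, v)
  "gbgby" → prefix "gbg" already present; 2 new (b, y)
  "gfgbyvfgbv" → prefix "gf" already present; 8 new (g, b, y, v, f, g, b, v)
  "gbfyvbvbf" → prefix "gb" already present; 7 new (f, y, v, b, v, b, f)
  "gbb" → prefix "gb" already present; 1 new (b)
Total nodes = 11 + 9 + 1 + 7 + 9 + 4 + 9 + 2 + 6 + 2 + 2 + 6 + 1 + 0 + 6 + 7 + 2 + 8 + 7 + 1 = 100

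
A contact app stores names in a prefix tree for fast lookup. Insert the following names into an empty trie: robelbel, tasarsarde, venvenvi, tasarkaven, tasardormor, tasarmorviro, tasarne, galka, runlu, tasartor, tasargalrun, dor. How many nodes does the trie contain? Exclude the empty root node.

For each word, the new-node count is its length minus the longest prefix already in the trie:
  "robelbel" → 8 new (r, o, b, e, l, b, e, l)
  "tasarsarde" → 10 new (t, a, s, a, r, s, a, r, d, e)
  "venvenvi" → 8 new (v, e, n, v, e, n, v, i)
  "tasarkaven" → prefix "tasar" already present; 5 new (k, a, v, e, n)
  "tasardormor" → prefix "tasar" already present; 6 new (d, o, r, m, o, r)
  "tasarmorviro" → prefix "tasar" already present; 7 new (m, o, r, v, i, r, o)
  "tasarne" → prefix "tasar" already present; 2 new (n, e)
  "galka" → 5 new (g, a, l, k, a)
  "runlu" → prefix "r" already present; 4 new (u, n, l, u)
  "tasartor" → prefix "tasar" already present; 3 new (t, o, r)
  "tasargalrun" → prefix "tasar" already present; 6 new (g, a, l, r, u, n)
  "dor" → 3 new (d, o, r)
Total nodes = 8 + 10 + 8 + 5 + 6 + 7 + 2 + 5 + 4 + 3 + 6 + 3 = 67

67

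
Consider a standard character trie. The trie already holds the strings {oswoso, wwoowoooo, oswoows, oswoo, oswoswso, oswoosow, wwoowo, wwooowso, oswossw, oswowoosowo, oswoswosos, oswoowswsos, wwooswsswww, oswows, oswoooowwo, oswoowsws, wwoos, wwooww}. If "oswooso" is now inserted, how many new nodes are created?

0

Every character of "oswooso" already lies on an existing path (it is a prefix of some stored word).
No new nodes are needed: 0.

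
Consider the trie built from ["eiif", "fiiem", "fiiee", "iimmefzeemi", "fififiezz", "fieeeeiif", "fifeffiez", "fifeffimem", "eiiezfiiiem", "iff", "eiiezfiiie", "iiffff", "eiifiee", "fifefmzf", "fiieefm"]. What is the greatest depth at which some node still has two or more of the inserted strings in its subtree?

10

Look for the deepest trie node that still has at least two words in its subtree.
"eiiezfiiie" and "eiiezfiiiem" agree on "eiiezfiiie" (10 characters) before diverging; nothing deeper is shared.
Longest shared-prefix length: 10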